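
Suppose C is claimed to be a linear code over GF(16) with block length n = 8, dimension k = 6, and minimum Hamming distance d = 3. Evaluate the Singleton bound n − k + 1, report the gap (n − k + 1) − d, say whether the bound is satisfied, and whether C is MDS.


Singleton RHS = n − k + 1 = 3, slack = 0, bound satisfied, MDS.

Singleton bound: d ≤ n − k + 1.
Here n = 8, k = 6, so n − k + 1 = 3.
Given d = 3, check d ≤ 3: YES.
Slack = (n − k + 1) − d = 0.
The code is MDS (slack = 0).
Description: the claimed parameters are [8, 6, 3]_16; such a code would be MDS (meets Singleton bound).


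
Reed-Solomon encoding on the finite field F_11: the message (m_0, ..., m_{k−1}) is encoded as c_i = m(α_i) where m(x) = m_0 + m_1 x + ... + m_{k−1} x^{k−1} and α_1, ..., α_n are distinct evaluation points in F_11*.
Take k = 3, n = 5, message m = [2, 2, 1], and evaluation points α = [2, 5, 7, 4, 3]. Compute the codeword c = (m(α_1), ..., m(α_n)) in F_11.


c = [10, 4, 10, 4, 6]

Message polynomial: m(x) = 2 + 2·x + 1·x^2 (mod 11).
For each evaluation point α_i, compute m(α_i) mod 11:
  α_1 = 2: Horner steps 1 → 4 → 10, so m(2) = 10.
  α_2 = 5: Horner steps 1 → 7 → 4, so m(5) = 4.
  α_3 = 7: Horner steps 1 → 9 → 10, so m(7) = 10.
  α_4 = 4: Horner steps 1 → 6 → 4, so m(4) = 4.
  α_5 = 3: Horner steps 1 → 5 → 6, so m(3) = 6.
Codeword c = [10, 4, 10, 4, 6] ∈ F_11^5.


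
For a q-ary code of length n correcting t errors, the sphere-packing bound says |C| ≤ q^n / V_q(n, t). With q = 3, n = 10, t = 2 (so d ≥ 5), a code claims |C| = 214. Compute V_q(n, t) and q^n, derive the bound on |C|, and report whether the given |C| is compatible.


V_q(n, t) = 201, q^n = 59049, Hamming bound = 293, |C| = 214 ≤ bound (satisfied).

Step 1: Compute V_q(n, t) = Σ_{j=0}^2 C(n, j) (q−1)^j.
  j = 0: C(10,0)·(2)^0 = 1·1 = 1.
  j = 1: C(10,1)·(2)^1 = 10·2 = 20.
  j = 2: C(10,2)·(2)^2 = 45·4 = 180.
  V_q(n, t) = 1 + 20 + 180 = 201.
Step 2: q^n = 3^10 = 59049.
Step 3: Hamming bound ⌊q^n / V_q(n,t)⌋ = ⌊59049/201⌋ = 293.
Step 4: Compare |C| = 214 to 293: satisfied.
The claimed |C| lies below the Hamming bound.


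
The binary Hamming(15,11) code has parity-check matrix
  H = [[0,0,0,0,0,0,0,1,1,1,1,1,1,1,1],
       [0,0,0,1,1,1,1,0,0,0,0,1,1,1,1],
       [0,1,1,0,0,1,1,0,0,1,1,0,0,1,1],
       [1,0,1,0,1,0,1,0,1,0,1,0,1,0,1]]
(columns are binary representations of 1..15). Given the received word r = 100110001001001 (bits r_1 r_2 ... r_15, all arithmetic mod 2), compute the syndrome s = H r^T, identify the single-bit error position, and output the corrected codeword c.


s = (1, 0, 1, 0)^T, error position = 10, corrected codeword c = 100110001101001

Compute s = H r^T mod 2 one row at a time:
  s_1 = 0 + 1 + 0 + 0 + 1 + 0 + 0 + 1 = 3 ≡ 1 (mod 2).
  s_2 = 1 + 1 + 0 + 0 + 1 + 0 + 0 + 1 = 4 ≡ 0 (mod 2).
  s_3 = 0 + 0 + 0 + 0 + 0 + 0 + 0 + 1 = 1 ≡ 1 (mod 2).
  s_4 = 1 + 0 + 1 + 0 + 1 + 0 + 0 + 1 = 4 ≡ 0 (mod 2).
s = (1, 0, 1, 0)^T — this equals column 10 of H (binary 1010), so error is at position 10.
Correct: flip bit 10 of r = 100110001001001 to get c = 100110001101001.


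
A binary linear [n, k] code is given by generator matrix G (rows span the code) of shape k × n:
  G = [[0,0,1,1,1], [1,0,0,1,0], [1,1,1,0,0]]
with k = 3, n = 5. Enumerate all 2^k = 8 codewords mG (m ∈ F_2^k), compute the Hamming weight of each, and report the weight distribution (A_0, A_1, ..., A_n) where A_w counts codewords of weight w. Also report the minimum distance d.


Weight distribution: A_0 = 1, A_2 = 2, A_3 = 4, A_4 = 1. Minimum distance d = 2.

Enumerate all 2^3 = 8 messages m ∈ F_2^3.
For each, compute codeword c = mG in F_2^5, then tally its weight.
  m = 000 → c = 00000, weight = 0.
  m = 100 → c = 00111, weight = 3.
  m = 010 → c = 10010, weight = 2.
  m = 110 → c = 10101, weight = 3.
  m = 001 → c = 11100, weight = 3.
  m = 101 → c = 11011, weight = 4.
  m = 011 → c = 01110, weight = 3.
  m = 111 → c = 01001, weight = 2.
Tally weights:
  weight 0: 1 codewords.
  weight 2: 2 codewords.
  weight 3: 4 codewords.
  weight 4: 1 codewords.
Minimum distance d = smallest w > 0 with A_w > 0 = 2.
Sanity: Σ A_w = 8 = 2^3 = 8 ✓.


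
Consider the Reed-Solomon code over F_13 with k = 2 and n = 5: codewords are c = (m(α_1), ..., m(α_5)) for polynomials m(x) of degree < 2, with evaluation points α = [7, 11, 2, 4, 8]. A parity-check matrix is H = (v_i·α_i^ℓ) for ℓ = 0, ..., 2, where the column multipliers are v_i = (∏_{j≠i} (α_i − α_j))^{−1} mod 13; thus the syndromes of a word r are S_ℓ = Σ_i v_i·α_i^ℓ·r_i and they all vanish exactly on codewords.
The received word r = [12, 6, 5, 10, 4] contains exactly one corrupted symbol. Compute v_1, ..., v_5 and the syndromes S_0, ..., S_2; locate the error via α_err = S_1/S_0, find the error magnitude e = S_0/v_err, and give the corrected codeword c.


S = (10, 7, 1), error at position 3, error magnitude e = 5, c = [12, 6, 0, 10, 4].

Step 1: column multipliers v_i = (∏_{j≠i}(α_i − α_j))^{−1} mod 13.
  i = 1 (α = 7): (7−11)(7−2)(7−4)(7−8) = (−4)·5·3·(−1) = 60 ≡ 8, so v_1 = 8^{−1} = 5 (mod 13).
  i = 2 (α = 11): (11−7)(11−2)(11−4)(11−8) = 4·9·7·3 = 756 ≡ 2, so v_2 = 2^{−1} = 7 (mod 13).
  i = 3 (α = 2): (2−7)(2−11)(2−4)(2−8) = (−5)·(−9)·(−2)·(−6) = 540 ≡ 7, so v_3 = 7^{−1} = 2 (mod 13).
  i = 4 (α = 4): (4−7)(4−11)(4−2)(4−8) = (−3)·(−7)·2·(−4) = −168 ≡ 1, so v_4 = 1^{−1} = 1 (mod 13).
  i = 5 (α = 8): (8−7)(8−11)(8−2)(8−4) = 1·(−3)·6·4 = −72 ≡ 6, so v_5 = 6^{−1} = 11 (mod 13).
  v = [5, 7, 2, 1, 11].
Step 2: syndromes of r = [12, 6, 5, 10, 4] (all sums mod 13).
  S_0 = Σ v_i r_i = 5·12 + 7·6 + 2·5 + 1·10 + 11·4 = 166 ≡ 10.
  S_1 = Σ v_i α_i r_i = 5·7·12 + 7·11·6 + 2·2·5 + 1·4·10 + 11·8·4 = 1294 ≡ 7.
  α_i^2 mod 13 = [10, 4, 4, 3, 12].
  S_2 = Σ v_i α_i^2 r_i = 5·10·12 + 7·4·6 + 2·4·5 + 1·3·10 + 11·12·4 = 1366 ≡ 1.
  S = (10, 7, 1) ≠ 0, so r is not a codeword (an error is present).
Step 3: locate the error. For a single error e at position i, S_ℓ = v_i·e·α_i^ℓ, so α_err = S_1/S_0.
  S_0^{−1} = 10^{−1} = 4 (mod 13), so α_err = 7·4 = 28 ≡ 2 = α_3. Error position i = 3.
  Consistency check: S_2/S_1 = 1·2 = 2 ≡ 2 = α_err ✓ (single-error assumption holds).
Step 4: error magnitude e = S_0/v_3 = S_0·∏_{j≠3}(α_3 − α_j) = 10·7 = 70 ≡ 5 (mod 13).
Step 5: correct position 3: c_3 = r_3 − e = 5 − 5 ≡ 0 (mod 13). Hence c = [12, 6, 0, 10, 4].
  Check: interpolating c through the α_i gives m(x) = 3 + 5·x (degree < 2) with m(α_i) = c_i for every i, so c is indeed a codeword.


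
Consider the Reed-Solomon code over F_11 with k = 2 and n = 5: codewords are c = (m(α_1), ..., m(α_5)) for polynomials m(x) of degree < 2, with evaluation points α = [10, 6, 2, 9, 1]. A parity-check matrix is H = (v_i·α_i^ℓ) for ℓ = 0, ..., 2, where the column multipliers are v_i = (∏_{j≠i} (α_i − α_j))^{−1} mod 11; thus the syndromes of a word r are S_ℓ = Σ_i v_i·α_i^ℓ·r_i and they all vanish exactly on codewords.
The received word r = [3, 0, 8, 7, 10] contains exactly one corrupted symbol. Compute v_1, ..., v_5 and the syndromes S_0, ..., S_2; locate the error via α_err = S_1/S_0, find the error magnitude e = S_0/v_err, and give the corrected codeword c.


S = (3, 5, 1), error at position 4, error magnitude e = 2, c = [3, 0, 8, 5, 10].

Step 1: column multipliers v_i = (∏_{j≠i}(α_i − α_j))^{−1} mod 11.
  i = 1 (α = 10): (10−6)(10−2)(10−9)(10−1) = 4·8·1·9 = 288 ≡ 2, so v_1 = 2^{−1} = 6 (mod 11).
  i = 2 (α = 6): (6−10)(6−2)(6−9)(6−1) = (−4)·4·(−3)·5 = 240 ≡ 9, so v_2 = 9^{−1} = 5 (mod 11).
  i = 3 (α = 2): (2−10)(2−6)(2−9)(2−1) = (−8)·(−4)·(−7)·1 = −224 ≡ 7, so v_3 = 7^{−1} = 8 (mod 11).
  i = 4 (α = 9): (9−10)(9−6)(9−2)(9−1) = (−1)·3·7·8 = −168 ≡ 8, so v_4 = 8^{−1} = 7 (mod 11).
  i = 5 (α = 1): (1−10)(1−6)(1−2)(1−9) = (−9)·(−5)·(−1)·(−8) = 360 ≡ 8, so v_5 = 8^{−1} = 7 (mod 11).
  v = [6, 5, 8, 7, 7].
Step 2: syndromes of r = [3, 0, 8, 7, 10] (all sums mod 11).
  S_0 = Σ v_i r_i = 6·3 + 5·0 + 8·8 + 7·7 + 7·10 = 201 ≡ 3.
  S_1 = Σ v_i α_i r_i = 6·10·3 + 5·6·0 + 8·2·8 + 7·9·7 + 7·1·10 = 819 ≡ 5.
  α_i^2 mod 11 = [1, 3, 4, 4, 1].
  S_2 = Σ v_i α_i^2 r_i = 6·1·3 + 5·3·0 + 8·4·8 + 7·4·7 + 7·1·10 = 540 ≡ 1.
  S = (3, 5, 1) ≠ 0, so r is not a codeword (an error is present).
Step 3: locate the error. For a single error e at position i, S_ℓ = v_i·e·α_i^ℓ, so α_err = S_1/S_0.
  S_0^{−1} = 3^{−1} = 4 (mod 11), so α_err = 5·4 = 20 ≡ 9 = α_4. Error position i = 4.
  Consistency check: S_2/S_1 = 1·9 = 9 ≡ 9 = α_err ✓ (single-error assumption holds).
Step 4: error magnitude e = S_0/v_4 = S_0·∏_{j≠4}(α_4 − α_j) = 3·8 = 24 ≡ 2 (mod 11).
Step 5: correct position 4: c_4 = r_4 − e = 7 − 2 ≡ 5 (mod 11). Hence c = [3, 0, 8, 5, 10].
  Check: interpolating c through the α_i gives m(x) = 1 + 9·x (degree < 2) with m(α_i) = c_i for every i, so c is indeed a codeword.


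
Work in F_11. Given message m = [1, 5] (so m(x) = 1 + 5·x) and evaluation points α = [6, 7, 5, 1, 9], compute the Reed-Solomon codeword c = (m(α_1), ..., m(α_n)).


c = [9, 3, 4, 6, 2]

Message polynomial: m(x) = 1 + 5·x (mod 11).
For each evaluation point α_i, compute m(α_i) mod 11:
  α_1 = 6: Horner steps 5 → 9, so m(6) = 9.
  α_2 = 7: Horner steps 5 → 3, so m(7) = 3.
  α_3 = 5: Horner steps 5 → 4, so m(5) = 4.
  α_4 = 1: Horner steps 5 → 6, so m(1) = 6.
  α_5 = 9: Horner steps 5 → 2, so m(9) = 2.
Codeword c = [9, 3, 4, 6, 2] ∈ F_11^5.


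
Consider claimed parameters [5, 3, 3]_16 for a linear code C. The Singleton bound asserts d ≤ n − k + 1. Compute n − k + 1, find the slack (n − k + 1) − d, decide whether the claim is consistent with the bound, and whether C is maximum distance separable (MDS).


Singleton RHS = n − k + 1 = 3, slack = 0, bound satisfied, MDS.

Singleton bound: d ≤ n − k + 1.
Here n = 5, k = 3, so n − k + 1 = 3.
Given d = 3, check d ≤ 3: YES.
Slack = (n − k + 1) − d = 0.
The code is MDS (slack = 0).
Description: the claimed parameters are [5, 3, 3]_16; such a code would be MDS (meets Singleton bound).


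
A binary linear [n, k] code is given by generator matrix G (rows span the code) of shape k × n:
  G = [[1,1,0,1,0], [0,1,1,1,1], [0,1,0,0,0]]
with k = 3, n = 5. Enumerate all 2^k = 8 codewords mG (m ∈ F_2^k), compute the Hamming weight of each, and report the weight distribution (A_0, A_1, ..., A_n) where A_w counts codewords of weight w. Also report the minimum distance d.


Weight distribution: A_0 = 1, A_1 = 1, A_2 = 1, A_3 = 3, A_4 = 2. Minimum distance d = 1.

Enumerate all 2^3 = 8 messages m ∈ F_2^3.
For each, compute codeword c = mG in F_2^5, then tally its weight.
  m = 000 → c = 00000, weight = 0.
  m = 100 → c = 11010, weight = 3.
  m = 010 → c = 01111, weight = 4.
  m = 110 → c = 10101, weight = 3.
  m = 001 → c = 01000, weight = 1.
  m = 101 → c = 10010, weight = 2.
  m = 011 → c = 00111, weight = 3.
  m = 111 → c = 11101, weight = 4.
Tally weights:
  weight 0: 1 codewords.
  weight 1: 1 codewords.
  weight 2: 1 codewords.
  weight 3: 3 codewords.
  weight 4: 2 codewords.
Minimum distance d = smallest w > 0 with A_w > 0 = 1.
Sanity: Σ A_w = 8 = 2^3 = 8 ✓.


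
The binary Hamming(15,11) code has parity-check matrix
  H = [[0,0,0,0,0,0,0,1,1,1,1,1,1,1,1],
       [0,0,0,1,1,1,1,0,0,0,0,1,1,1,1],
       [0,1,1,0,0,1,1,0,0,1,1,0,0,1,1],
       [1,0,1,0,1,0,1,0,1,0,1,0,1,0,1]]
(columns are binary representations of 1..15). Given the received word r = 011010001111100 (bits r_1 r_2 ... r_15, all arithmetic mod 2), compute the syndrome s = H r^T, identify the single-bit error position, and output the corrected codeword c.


s = (1, 1, 0, 1)^T, error position = 13, corrected codeword c = 011010001111000

Compute s = H r^T mod 2 one row at a time:
  s_1 = 0 + 1 + 1 + 1 + 1 + 1 + 0 + 0 = 5 ≡ 1 (mod 2).
  s_2 = 0 + 1 + 0 + 0 + 1 + 1 + 0 + 0 = 3 ≡ 1 (mod 2).
  s_3 = 1 + 1 + 0 + 0 + 1 + 1 + 0 + 0 = 4 ≡ 0 (mod 2).
  s_4 = 0 + 1 + 1 + 0 + 1 + 1 + 1 + 0 = 5 ≡ 1 (mod 2).
s = (1, 1, 0, 1)^T — this equals column 13 of H (binary 1101), so error is at position 13.
Correct: flip bit 13 of r = 011010001111100 to get c = 011010001111000.


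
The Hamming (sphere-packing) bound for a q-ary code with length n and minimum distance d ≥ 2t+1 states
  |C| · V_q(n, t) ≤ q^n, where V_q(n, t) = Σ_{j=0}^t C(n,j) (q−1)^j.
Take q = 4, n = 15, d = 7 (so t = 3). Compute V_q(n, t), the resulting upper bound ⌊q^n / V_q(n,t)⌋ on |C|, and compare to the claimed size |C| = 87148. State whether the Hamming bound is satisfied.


V_q(n, t) = 13276, q^n = 1073741824, Hamming bound = 80878, |C| = 87148 > bound (violated).

Step 1: Compute V_q(n, t) = Σ_{j=0}^3 C(n, j) (q−1)^j.
  j = 0: C(15,0)·(3)^0 = 1·1 = 1.
  j = 1: C(15,1)·(3)^1 = 15·3 = 45.
  j = 2: C(15,2)·(3)^2 = 105·9 = 945.
  j = 3: C(15,3)·(3)^3 = 455·27 = 12285.
  V_q(n, t) = 1 + 45 + 945 + 12285 = 13276.
Step 2: q^n = 4^15 = 1073741824.
Step 3: Hamming bound ⌊q^n / V_q(n,t)⌋ = ⌊1073741824/13276⌋ = 80878.
Step 4: Compare |C| = 87148 to 80878: violated.
The claimed |C| lies above the Hamming bound, so no 4-ary code of length 15 with d ≥ 7 can have 87148 codewords.


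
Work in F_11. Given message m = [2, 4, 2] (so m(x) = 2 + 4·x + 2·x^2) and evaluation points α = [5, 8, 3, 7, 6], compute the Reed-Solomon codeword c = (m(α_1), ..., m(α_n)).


c = [6, 8, 10, 7, 10]

Message polynomial: m(x) = 2 + 4·x + 2·x^2 (mod 11).
For each evaluation point α_i, compute m(α_i) mod 11:
  α_1 = 5: Horner steps 2 → 3 → 6, so m(5) = 6.
  α_2 = 8: Horner steps 2 → 9 → 8, so m(8) = 8.
  α_3 = 3: Horner steps 2 → 10 → 10, so m(3) = 10.
  α_4 = 7: Horner steps 2 → 7 → 7, so m(7) = 7.
  α_5 = 6: Horner steps 2 → 5 → 10, so m(6) = 10.
Codeword c = [6, 8, 10, 7, 10] ∈ F_11^5.


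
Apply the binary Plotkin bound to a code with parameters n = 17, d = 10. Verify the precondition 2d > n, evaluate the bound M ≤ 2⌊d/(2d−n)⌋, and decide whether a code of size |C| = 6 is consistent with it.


Plotkin bound M ≤ 6; given |C| = 6 ≤ bound (satisfied).

Check applicability: 2d = 20, n = 17.
2d − n = 3 > 0, so Plotkin applies.
Compute d/(2d−n) = 10/3 ≈ 3.3333.
⌊d/(2d−n)⌋ = 3.
Plotkin bound: M ≤ 2·3 = 6.
Given |C| = 6, check: satisfied.
This |C| is at the Plotkin bound.


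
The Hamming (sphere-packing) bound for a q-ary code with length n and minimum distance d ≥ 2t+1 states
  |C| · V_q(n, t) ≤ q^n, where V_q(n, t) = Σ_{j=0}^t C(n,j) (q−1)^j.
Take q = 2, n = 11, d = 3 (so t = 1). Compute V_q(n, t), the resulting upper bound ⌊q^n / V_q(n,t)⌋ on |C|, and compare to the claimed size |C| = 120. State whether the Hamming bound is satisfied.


V_q(n, t) = 12, q^n = 2048, Hamming bound = 170, |C| = 120 ≤ bound (satisfied).

Step 1: Compute V_q(n, t) = Σ_{j=0}^1 C(n, j) (q−1)^j.
  j = 0: C(11,0)·(1)^0 = 1·1 = 1.
  j = 1: C(11,1)·(1)^1 = 11·1 = 11.
  V_q(n, t) = 1 + 11 = 12.
Step 2: q^n = 2^11 = 2048.
Step 3: Hamming bound ⌊q^n / V_q(n,t)⌋ = ⌊2048/12⌋ = 170.
Step 4: Compare |C| = 120 to 170: satisfied.
The claimed |C| lies below the Hamming bound.


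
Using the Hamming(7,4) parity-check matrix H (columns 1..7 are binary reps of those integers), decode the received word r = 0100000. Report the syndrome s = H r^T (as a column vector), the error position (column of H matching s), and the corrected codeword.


s = (0, 1, 0)^T, error position = 2, corrected codeword c = 0000000

Compute s = H r^T mod 2 one row at a time:
  s_1 = 0 + 0 + 0 + 0 = 0 ≡ 0 (mod 2).
  s_2 = 1 + 0 + 0 + 0 = 1 ≡ 1 (mod 2).
  s_3 = 0 + 0 + 0 + 0 = 0 ≡ 0 (mod 2).
s = (0, 1, 0)^T — this equals column 2 of H (binary 010), so error is at position 2.
Correct: flip bit 2 of r = 0100000 to get c = 0000000.


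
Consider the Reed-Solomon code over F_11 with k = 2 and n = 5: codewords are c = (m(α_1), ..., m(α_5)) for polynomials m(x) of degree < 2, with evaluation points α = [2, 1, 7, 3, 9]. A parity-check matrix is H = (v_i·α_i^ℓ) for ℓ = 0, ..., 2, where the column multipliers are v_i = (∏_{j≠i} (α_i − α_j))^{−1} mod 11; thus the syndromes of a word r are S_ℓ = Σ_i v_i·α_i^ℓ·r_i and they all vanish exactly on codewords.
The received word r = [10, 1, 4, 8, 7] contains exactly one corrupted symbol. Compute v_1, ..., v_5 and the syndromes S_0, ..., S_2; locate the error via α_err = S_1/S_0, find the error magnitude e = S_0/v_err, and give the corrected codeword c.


S = (2, 3, 10), error at position 3, error magnitude e = 4, c = [10, 1, 0, 8, 7].

Step 1: column multipliers v_i = (∏_{j≠i}(α_i − α_j))^{−1} mod 11.
  i = 1 (α = 2): (2−1)(2−7)(2−3)(2−9) = 1·(−5)·(−1)·(−7) = −35 ≡ 9, so v_1 = 9^{−1} = 5 (mod 11).
  i = 2 (α = 1): (1−2)(1−7)(1−3)(1−9) = (−1)·(−6)·(−2)·(−8) = 96 ≡ 8, so v_2 = 8^{−1} = 7 (mod 11).
  i = 3 (α = 7): (7−2)(7−1)(7−3)(7−9) = 5·6·4·(−2) = −240 ≡ 2, so v_3 = 2^{−1} = 6 (mod 11).
  i = 4 (α = 3): (3−2)(3−1)(3−7)(3−9) = 1·2·(−4)·(−6) = 48 ≡ 4, so v_4 = 4^{−1} = 3 (mod 11).
  i = 5 (α = 9): (9−2)(9−1)(9−7)(9−3) = 7·8·2·6 = 672 ≡ 1, so v_5 = 1^{−1} = 1 (mod 11).
  v = [5, 7, 6, 3, 1].
Step 2: syndromes of r = [10, 1, 4, 8, 7] (all sums mod 11).
  S_0 = Σ v_i r_i = 5·10 + 7·1 + 6·4 + 3·8 + 1·7 = 112 ≡ 2.
  S_1 = Σ v_i α_i r_i = 5·2·10 + 7·1·1 + 6·7·4 + 3·3·8 + 1·9·7 = 410 ≡ 3.
  α_i^2 mod 11 = [4, 1, 5, 9, 4].
  S_2 = Σ v_i α_i^2 r_i = 5·4·10 + 7·1·1 + 6·5·4 + 3·9·8 + 1·4·7 = 571 ≡ 10.
  S = (2, 3, 10) ≠ 0, so r is not a codeword (an error is present).
Step 3: locate the error. For a single error e at position i, S_ℓ = v_i·e·α_i^ℓ, so α_err = S_1/S_0.
  S_0^{−1} = 2^{−1} = 6 (mod 11), so α_err = 3·6 = 18 ≡ 7 = α_3. Error position i = 3.
  Consistency check: S_2/S_1 = 10·4 = 40 ≡ 7 = α_err ✓ (single-error assumption holds).
Step 4: error magnitude e = S_0/v_3 = S_0·∏_{j≠3}(α_3 − α_j) = 2·2 = 4 ≡ 4 (mod 11).
Step 5: correct position 3: c_3 = r_3 − e = 4 − 4 ≡ 0 (mod 11). Hence c = [10, 1, 0, 8, 7].
  Check: interpolating c through the α_i gives m(x) = 3 + 9·x (degree < 2) with m(α_i) = c_i for every i, so c is indeed a codeword.


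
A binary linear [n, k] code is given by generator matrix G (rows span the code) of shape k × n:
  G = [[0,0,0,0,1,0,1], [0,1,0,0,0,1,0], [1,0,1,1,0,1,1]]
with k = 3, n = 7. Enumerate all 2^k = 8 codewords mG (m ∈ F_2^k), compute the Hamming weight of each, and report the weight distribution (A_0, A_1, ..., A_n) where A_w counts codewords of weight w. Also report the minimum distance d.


Weight distribution: A_0 = 1, A_2 = 2, A_4 = 1, A_5 = 4. Minimum distance d = 2.

Enumerate all 2^3 = 8 messages m ∈ F_2^3.
For each, compute codeword c = mG in F_2^7, then tally its weight.
  m = 000 → c = 0000000, weight = 0.
  m = 100 → c = 0000101, weight = 2.
  m = 010 → c = 0100010, weight = 2.
  m = 110 → c = 0100111, weight = 4.
  m = 001 → c = 1011011, weight = 5.
  m = 101 → c = 1011110, weight = 5.
  m = 011 → c = 1111001, weight = 5.
  m = 111 → c = 1111100, weight = 5.
Tally weights:
  weight 0: 1 codewords.
  weight 2: 2 codewords.
  weight 4: 1 codewords.
  weight 5: 4 codewords.
Minimum distance d = smallest w > 0 with A_w > 0 = 2.
Sanity: Σ A_w = 8 = 2^3 = 8 ✓.


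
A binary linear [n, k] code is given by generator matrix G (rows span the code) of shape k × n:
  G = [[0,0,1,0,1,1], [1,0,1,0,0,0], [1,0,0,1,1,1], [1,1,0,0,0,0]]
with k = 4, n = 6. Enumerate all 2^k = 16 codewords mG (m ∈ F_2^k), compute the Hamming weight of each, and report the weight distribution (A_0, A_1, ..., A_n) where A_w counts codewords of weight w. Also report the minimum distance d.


Weight distribution: A_0 = 1, A_1 = 1, A_2 = 3, A_3 = 6, A_4 = 3, A_5 = 1, A_6 = 1. Minimum distance d = 1.

Enumerate all 2^4 = 16 messages m ∈ F_2^4.
For each, compute codeword c = mG in F_2^6, then tally its weight.
  m = 0000 → c = 000000, weight = 0.
  m = 1000 → c = 001011, weight = 3.
  m = 0100 → c = 101000, weight = 2.
  m = 1100 → c = 100011, weight = 3.
  m = 0010 → c = 100111, weight = 4.
  m = 1010 → c = 101100, weight = 3.
  m = 0110 → c = 001111, weight = 4.
  m = 1110 → c = 000100, weight = 1.
  m = 0001 → c = 110000, weight = 2.
  m = 1001 → c = 111011, weight = 5.
  m = 0101 → c = 011000, weight = 2.
  m = 1101 → c = 010011, weight = 3.
  m = 0011 → c = 010111, weight = 4.
  m = 1011 → c = 011100, weight = 3.
  m = 0111 → c = 111111, weight = 6.
  m = 1111 → c = 110100, weight = 3.
Tally weights:
  weight 0: 1 codewords.
  weight 1: 1 codewords.
  weight 2: 3 codewords.
  weight 3: 6 codewords.
  weight 4: 3 codewords.
  weight 5: 1 codewords.
  weight 6: 1 codewords.
Minimum distance d = smallest w > 0 with A_w > 0 = 1.
Sanity: Σ A_w = 16 = 2^4 = 16 ✓.


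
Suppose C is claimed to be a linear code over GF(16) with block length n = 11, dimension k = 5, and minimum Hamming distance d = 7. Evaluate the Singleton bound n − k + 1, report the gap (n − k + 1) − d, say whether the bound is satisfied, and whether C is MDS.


Singleton RHS = n − k + 1 = 7, slack = 0, bound satisfied, MDS.

Singleton bound: d ≤ n − k + 1.
Here n = 11, k = 5, so n − k + 1 = 7.
Given d = 7, check d ≤ 7: YES.
Slack = (n − k + 1) − d = 0.
The code is MDS (slack = 0).
Description: the claimed parameters are [11, 5, 7]_16; such a code would be MDS (meets Singleton bound).


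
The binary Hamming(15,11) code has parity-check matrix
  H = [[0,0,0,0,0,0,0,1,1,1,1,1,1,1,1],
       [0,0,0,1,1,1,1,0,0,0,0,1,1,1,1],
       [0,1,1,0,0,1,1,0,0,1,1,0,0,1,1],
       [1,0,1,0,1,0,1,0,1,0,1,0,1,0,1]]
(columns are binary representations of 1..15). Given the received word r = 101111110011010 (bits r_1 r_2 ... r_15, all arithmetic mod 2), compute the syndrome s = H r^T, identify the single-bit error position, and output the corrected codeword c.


s = (0, 0, 1, 1)^T, error position = 3, corrected codeword c = 100111110011010

Compute s = H r^T mod 2 one row at a time:
  s_1 = 1 + 0 + 0 + 1 + 1 + 0 + 1 + 0 = 4 ≡ 0 (mod 2).
  s_2 = 1 + 1 + 1 + 1 + 1 + 0 + 1 + 0 = 6 ≡ 0 (mod 2).
  s_3 = 0 + 1 + 1 + 1 + 0 + 1 + 1 + 0 = 5 ≡ 1 (mod 2).
  s_4 = 1 + 1 + 1 + 1 + 0 + 1 + 0 + 0 = 5 ≡ 1 (mod 2).
s = (0, 0, 1, 1)^T — this equals column 3 of H (binary 0011), so error is at position 3.
Correct: flip bit 3 of r = 101111110011010 to get c = 100111110011010.


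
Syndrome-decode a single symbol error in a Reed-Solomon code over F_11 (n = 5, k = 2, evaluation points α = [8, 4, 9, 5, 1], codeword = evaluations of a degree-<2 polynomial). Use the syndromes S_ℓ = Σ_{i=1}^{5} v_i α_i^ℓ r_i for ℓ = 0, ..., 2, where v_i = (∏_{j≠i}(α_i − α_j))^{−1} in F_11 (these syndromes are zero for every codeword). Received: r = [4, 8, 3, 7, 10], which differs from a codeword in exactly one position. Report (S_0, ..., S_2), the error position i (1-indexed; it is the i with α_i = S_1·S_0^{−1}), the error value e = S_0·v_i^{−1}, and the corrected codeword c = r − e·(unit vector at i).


S = (10, 10, 10), error at position 5, error magnitude e = 10, c = [4, 8, 3, 7, 0].

Step 1: column multipliers v_i = (∏_{j≠i}(α_i − α_j))^{−1} mod 11.
  i = 1 (α = 8): (8−4)(8−9)(8−5)(8−1) = 4·(−1)·3·7 = −84 ≡ 4, so v_1 = 4^{−1} = 3 (mod 11).
  i = 2 (α = 4): (4−8)(4−9)(4−5)(4−1) = (−4)·(−5)·(−1)·3 = −60 ≡ 6, so v_2 = 6^{−1} = 2 (mod 11).
  i = 3 (α = 9): (9−8)(9−4)(9−5)(9−1) = 1·5·4·8 = 160 ≡ 6, so v_3 = 6^{−1} = 2 (mod 11).
  i = 4 (α = 5): (5−8)(5−4)(5−9)(5−1) = (−3)·1·(−4)·4 = 48 ≡ 4, so v_4 = 4^{−1} = 3 (mod 11).
  i = 5 (α = 1): (1−8)(1−4)(1−9)(1−5) = (−7)·(−3)·(−8)·(−4) = 672 ≡ 1, so v_5 = 1^{−1} = 1 (mod 11).
  v = [3, 2, 2, 3, 1].
Step 2: syndromes of r = [4, 8, 3, 7, 10] (all sums mod 11).
  S_0 = Σ v_i r_i = 3·4 + 2·8 + 2·3 + 3·7 + 1·10 = 65 ≡ 10.
  S_1 = Σ v_i α_i r_i = 3·8·4 + 2·4·8 + 2·9·3 + 3·5·7 + 1·1·10 = 329 ≡ 10.
  α_i^2 mod 11 = [9, 5, 4, 3, 1].
  S_2 = Σ v_i α_i^2 r_i = 3·9·4 + 2·5·8 + 2·4·3 + 3·3·7 + 1·1·10 = 285 ≡ 10.
  S = (10, 10, 10) ≠ 0, so r is not a codeword (an error is present).
Step 3: locate the error. For a single error e at position i, S_ℓ = v_i·e·α_i^ℓ, so α_err = S_1/S_0.
  S_0^{−1} = 10^{−1} = 10 (mod 11), so α_err = 10·10 = 100 ≡ 1 = α_5. Error position i = 5.
  Consistency check: S_2/S_1 = 10·10 = 100 ≡ 1 = α_err ✓ (single-error assumption holds).
Step 4: error magnitude e = S_0/v_5 = S_0·∏_{j≠5}(α_5 − α_j) = 10·1 = 10 ≡ 10 (mod 11).
Step 5: correct position 5: c_5 = r_5 − e = 10 − 10 ≡ 0 (mod 11). Hence c = [4, 8, 3, 7, 0].
  Check: interpolating c through the α_i gives m(x) = 1 + 10·x (degree < 2) with m(α_i) = c_i for every i, so c is indeed a codeword.


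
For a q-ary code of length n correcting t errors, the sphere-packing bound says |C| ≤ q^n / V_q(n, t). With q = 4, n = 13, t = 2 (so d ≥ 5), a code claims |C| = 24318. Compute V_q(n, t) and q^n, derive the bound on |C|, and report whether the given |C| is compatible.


V_q(n, t) = 742, q^n = 67108864, Hamming bound = 90443, |C| = 24318 ≤ bound (satisfied).

Step 1: Compute V_q(n, t) = Σ_{j=0}^2 C(n, j) (q−1)^j.
  j = 0: C(13,0)·(3)^0 = 1·1 = 1.
  j = 1: C(13,1)·(3)^1 = 13·3 = 39.
  j = 2: C(13,2)·(3)^2 = 78·9 = 702.
  V_q(n, t) = 1 + 39 + 702 = 742.
Step 2: q^n = 4^13 = 67108864.
Step 3: Hamming bound ⌊q^n / V_q(n,t)⌋ = ⌊67108864/742⌋ = 90443.
Step 4: Compare |C| = 24318 to 90443: satisfied.
The claimed |C| lies below the Hamming bound.


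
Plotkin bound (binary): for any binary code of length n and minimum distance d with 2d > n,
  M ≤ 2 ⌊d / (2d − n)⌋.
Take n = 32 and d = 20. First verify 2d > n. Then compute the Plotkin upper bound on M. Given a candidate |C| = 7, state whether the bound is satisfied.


Plotkin bound M ≤ 4; given |C| = 7 > bound (violated).

Check applicability: 2d = 40, n = 32.
2d − n = 8 > 0, so Plotkin applies.
Compute d/(2d−n) = 20/8 ≈ 2.5000.
⌊d/(2d−n)⌋ = 2.
Plotkin bound: M ≤ 2·2 = 4.
Given |C| = 7, check: VIOLATED.
This |C| is above the Plotkin bound, so no binary code with n = 32, d = 20 and 7 codewords exists.


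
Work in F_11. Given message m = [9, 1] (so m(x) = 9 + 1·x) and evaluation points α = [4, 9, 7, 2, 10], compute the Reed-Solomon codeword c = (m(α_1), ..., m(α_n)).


c = [2, 7, 5, 0, 8]

Message polynomial: m(x) = 9 + 1·x (mod 11).
For each evaluation point α_i, compute m(α_i) mod 11:
  α_1 = 4: Horner steps 1 → 2, so m(4) = 2.
  α_2 = 9: Horner steps 1 → 7, so m(9) = 7.
  α_3 = 7: Horner steps 1 → 5, so m(7) = 5.
  α_4 = 2: Horner steps 1 → 0, so m(2) = 0.
  α_5 = 10: Horner steps 1 → 8, so m(10) = 8.
Codeword c = [2, 7, 5, 0, 8] ∈ F_11^5.


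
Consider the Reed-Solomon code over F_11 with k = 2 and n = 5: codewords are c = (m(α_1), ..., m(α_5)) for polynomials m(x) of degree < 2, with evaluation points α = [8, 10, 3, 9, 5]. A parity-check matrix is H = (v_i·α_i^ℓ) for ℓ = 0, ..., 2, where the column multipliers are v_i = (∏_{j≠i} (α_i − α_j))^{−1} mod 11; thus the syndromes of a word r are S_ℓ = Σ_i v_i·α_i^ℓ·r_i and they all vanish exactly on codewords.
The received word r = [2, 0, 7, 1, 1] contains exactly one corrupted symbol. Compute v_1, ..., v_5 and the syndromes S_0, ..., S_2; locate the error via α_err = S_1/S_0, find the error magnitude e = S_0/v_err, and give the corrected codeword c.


S = (7, 2, 10), error at position 5, error magnitude e = 7, c = [2, 0, 7, 1, 5].

Step 1: column multipliers v_i = (∏_{j≠i}(α_i − α_j))^{−1} mod 11.
  i = 1 (α = 8): (8−10)(8−3)(8−9)(8−5) = (−2)·5·(−1)·3 = 30 ≡ 8, so v_1 = 8^{−1} = 7 (mod 11).
  i = 2 (α = 10): (10−8)(10−3)(10−9)(10−5) = 2·7·1·5 = 70 ≡ 4, so v_2 = 4^{−1} = 3 (mod 11).
  i = 3 (α = 3): (3−8)(3−10)(3−9)(3−5) = (−5)·(−7)·(−6)·(−2) = 420 ≡ 2, so v_3 = 2^{−1} = 6 (mod 11).
  i = 4 (α = 9): (9−8)(9−10)(9−3)(9−5) = 1·(−1)·6·4 = −24 ≡ 9, so v_4 = 9^{−1} = 5 (mod 11).
  i = 5 (α = 5): (5−8)(5−10)(5−3)(5−9) = (−3)·(−5)·2·(−4) = −120 ≡ 1, so v_5 = 1^{−1} = 1 (mod 11).
  v = [7, 3, 6, 5, 1].
Step 2: syndromes of r = [2, 0, 7, 1, 1] (all sums mod 11).
  S_0 = Σ v_i r_i = 7·2 + 3·0 + 6·7 + 5·1 + 1·1 = 62 ≡ 7.
  S_1 = Σ v_i α_i r_i = 7·8·2 + 3·10·0 + 6·3·7 + 5·9·1 + 1·5·1 = 288 ≡ 2.
  α_i^2 mod 11 = [9, 1, 9, 4, 3].
  S_2 = Σ v_i α_i^2 r_i = 7·9·2 + 3·1·0 + 6·9·7 + 5·4·1 + 1·3·1 = 527 ≡ 10.
  S = (7, 2, 10) ≠ 0, so r is not a codeword (an error is present).
Step 3: locate the error. For a single error e at position i, S_ℓ = v_i·e·α_i^ℓ, so α_err = S_1/S_0.
  S_0^{−1} = 7^{−1} = 8 (mod 11), so α_err = 2·8 = 16 ≡ 5 = α_5. Error position i = 5.
  Consistency check: S_2/S_1 = 10·6 = 60 ≡ 5 = α_err ✓ (single-error assumption holds).
Step 4: error magnitude e = S_0/v_5 = S_0·∏_{j≠5}(α_5 − α_j) = 7·1 = 7 ≡ 7 (mod 11).
Step 5: correct position 5: c_5 = r_5 − e = 1 − 7 ≡ 5 (mod 11). Hence c = [2, 0, 7, 1, 5].
  Check: interpolating c through the α_i gives m(x) = 10 + 10·x (degree < 2) with m(α_i) = c_i for every i, so c is indeed a codeword.


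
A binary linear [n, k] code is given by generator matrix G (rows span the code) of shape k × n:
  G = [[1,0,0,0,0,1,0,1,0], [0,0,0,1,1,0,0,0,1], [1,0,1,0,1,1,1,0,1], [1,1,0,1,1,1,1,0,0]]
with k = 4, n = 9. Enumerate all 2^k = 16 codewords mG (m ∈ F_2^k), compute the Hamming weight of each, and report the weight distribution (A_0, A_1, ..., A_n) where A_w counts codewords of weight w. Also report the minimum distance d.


Weight distribution: A_0 = 1, A_3 = 3, A_4 = 3, A_5 = 4, A_6 = 4, A_7 = 1. Minimum distance d = 3.

Enumerate all 2^4 = 16 messages m ∈ F_2^4.
For each, compute codeword c = mG in F_2^9, then tally its weight.
  m = 0000 → c = 000000000, weight = 0.
  m = 1000 → c = 100001010, weight = 3.
  m = 0100 → c = 000110001, weight = 3.
  m = 1100 → c = 100111011, weight = 6.
  m = 0010 → c = 101011101, weight = 6.
  m = 1010 → c = 001010111, weight = 5.
  m = 0110 → c = 101101100, weight = 5.
  m = 1110 → c = 001100110, weight = 4.
  m = 0001 → c = 110111100, weight = 6.
  m = 1001 → c = 010110110, weight = 5.
  m = 0101 → c = 110001101, weight = 5.
  m = 1101 → c = 010000111, weight = 4.
  m = 0011 → c = 011100001, weight = 4.
  m = 1011 → c = 111101011, weight = 7.
  m = 0111 → c = 011010000, weight = 3.
  m = 1111 → c = 111011010, weight = 6.
Tally weights:
  weight 0: 1 codewords.
  weight 3: 3 codewords.
  weight 4: 3 codewords.
  weight 5: 4 codewords.
  weight 6: 4 codewords.
  weight 7: 1 codewords.
Minimum distance d = smallest w > 0 with A_w > 0 = 3.
Sanity: Σ A_w = 16 = 2^4 = 16 ✓.


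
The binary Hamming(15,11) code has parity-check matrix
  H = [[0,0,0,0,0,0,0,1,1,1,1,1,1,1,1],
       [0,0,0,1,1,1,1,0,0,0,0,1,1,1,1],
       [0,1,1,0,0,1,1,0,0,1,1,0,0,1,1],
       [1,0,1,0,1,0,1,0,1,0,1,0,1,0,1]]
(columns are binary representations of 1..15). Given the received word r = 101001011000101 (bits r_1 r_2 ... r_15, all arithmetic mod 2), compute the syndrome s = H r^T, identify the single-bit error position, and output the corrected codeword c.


s = (0, 1, 1, 1)^T, error position = 7, corrected codeword c = 101001111000101

Compute s = H r^T mod 2 one row at a time:
  s_1 = 1 + 1 + 0 + 0 + 0 + 1 + 0 + 1 = 4 ≡ 0 (mod 2).
  s_2 = 0 + 0 + 1 + 0 + 0 + 1 + 0 + 1 = 3 ≡ 1 (mod 2).
  s_3 = 0 + 1 + 1 + 0 + 0 + 0 + 0 + 1 = 3 ≡ 1 (mod 2).
  s_4 = 1 + 1 + 0 + 0 + 1 + 0 + 1 + 1 = 5 ≡ 1 (mod 2).
s = (0, 1, 1, 1)^T — this equals column 7 of H (binary 0111), so error is at position 7.
Correct: flip bit 7 of r = 101001011000101 to get c = 101001111000101.


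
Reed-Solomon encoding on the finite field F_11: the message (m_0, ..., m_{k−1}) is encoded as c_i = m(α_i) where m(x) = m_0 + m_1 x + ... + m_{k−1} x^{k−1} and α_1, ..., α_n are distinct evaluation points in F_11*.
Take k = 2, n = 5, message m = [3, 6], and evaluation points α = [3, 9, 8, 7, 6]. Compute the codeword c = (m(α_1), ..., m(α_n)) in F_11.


c = [10, 2, 7, 1, 6]

Message polynomial: m(x) = 3 + 6·x (mod 11).
For each evaluation point α_i, compute m(α_i) mod 11:
  α_1 = 3: Horner steps 6 → 10, so m(3) = 10.
  α_2 = 9: Horner steps 6 → 2, so m(9) = 2.
  α_3 = 8: Horner steps 6 → 7, so m(8) = 7.
  α_4 = 7: Horner steps 6 → 1, so m(7) = 1.
  α_5 = 6: Horner steps 6 → 6, so m(6) = 6.
Codeword c = [10, 2, 7, 1, 6] ∈ F_11^5.


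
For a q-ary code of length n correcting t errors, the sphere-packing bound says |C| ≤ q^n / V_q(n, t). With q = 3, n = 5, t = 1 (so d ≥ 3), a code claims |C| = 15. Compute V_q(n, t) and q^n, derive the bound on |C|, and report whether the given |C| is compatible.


V_q(n, t) = 11, q^n = 243, Hamming bound = 22, |C| = 15 ≤ bound (satisfied).

Step 1: Compute V_q(n, t) = Σ_{j=0}^1 C(n, j) (q−1)^j.
  j = 0: C(5,0)·(2)^0 = 1·1 = 1.
  j = 1: C(5,1)·(2)^1 = 5·2 = 10.
  V_q(n, t) = 1 + 10 = 11.
Step 2: q^n = 3^5 = 243.
Step 3: Hamming bound ⌊q^n / V_q(n,t)⌋ = ⌊243/11⌋ = 22.
Step 4: Compare |C| = 15 to 22: satisfied.
The claimed |C| lies below the Hamming bound.


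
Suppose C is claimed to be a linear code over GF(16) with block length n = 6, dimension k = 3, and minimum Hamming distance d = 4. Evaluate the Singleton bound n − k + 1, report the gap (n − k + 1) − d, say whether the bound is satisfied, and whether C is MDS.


Singleton RHS = n − k + 1 = 4, slack = 0, bound satisfied, MDS.

Singleton bound: d ≤ n − k + 1.
Here n = 6, k = 3, so n − k + 1 = 4.
Given d = 4, check d ≤ 4: YES.
Slack = (n − k + 1) − d = 0.
The code is MDS (slack = 0).
Description: the claimed parameters are [6, 3, 4]_16; such a code would be MDS (meets Singleton bound).


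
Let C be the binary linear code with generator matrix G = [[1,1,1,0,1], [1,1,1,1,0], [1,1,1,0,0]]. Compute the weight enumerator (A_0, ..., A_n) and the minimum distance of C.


Weight distribution: A_0 = 1, A_1 = 2, A_2 = 1, A_3 = 1, A_4 = 2, A_5 = 1. Minimum distance d = 1.

Enumerate all 2^3 = 8 messages m ∈ F_2^3.
For each, compute codeword c = mG in F_2^5, then tally its weight.
  m = 000 → c = 00000, weight = 0.
  m = 100 → c = 11101, weight = 4.
  m = 010 → c = 11110, weight = 4.
  m = 110 → c = 00011, weight = 2.
  m = 001 → c = 11100, weight = 3.
  m = 101 → c = 00001, weight = 1.
  m = 011 → c = 00010, weight = 1.
  m = 111 → c = 11111, weight = 5.
Tally weights:
  weight 0: 1 codewords.
  weight 1: 2 codewords.
  weight 2: 1 codewords.
  weight 3: 1 codewords.
  weight 4: 2 codewords.
  weight 5: 1 codewords.
Minimum distance d = smallest w > 0 with A_w > 0 = 1.
Sanity: Σ A_w = 8 = 2^3 = 8 ✓.


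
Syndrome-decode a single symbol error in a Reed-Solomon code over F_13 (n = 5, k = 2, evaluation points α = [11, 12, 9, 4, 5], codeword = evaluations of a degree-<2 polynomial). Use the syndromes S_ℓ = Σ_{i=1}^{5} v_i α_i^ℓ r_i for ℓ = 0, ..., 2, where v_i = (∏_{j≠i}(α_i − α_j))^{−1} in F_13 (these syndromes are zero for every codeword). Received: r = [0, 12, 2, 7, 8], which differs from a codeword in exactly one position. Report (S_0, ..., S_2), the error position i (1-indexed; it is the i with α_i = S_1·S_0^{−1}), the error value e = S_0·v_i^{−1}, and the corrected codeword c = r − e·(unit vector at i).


S = (2, 10, 11), error at position 5, error magnitude e = 2, c = [0, 12, 2, 7, 6].

Step 1: column multipliers v_i = (∏_{j≠i}(α_i − α_j))^{−1} mod 13.
  i = 1 (α = 11): (11−12)(11−9)(11−4)(11−5) = (−1)·2·7·6 = −84 ≡ 7, so v_1 = 7^{−1} = 2 (mod 13).
  i = 2 (α = 12): (12−11)(12−9)(12−4)(12−5) = 1·3·8·7 = 168 ≡ 12, so v_2 = 12^{−1} = 12 (mod 13).
  i = 3 (α = 9): (9−11)(9−12)(9−4)(9−5) = (−2)·(−3)·5·4 = 120 ≡ 3, so v_3 = 3^{−1} = 9 (mod 13).
  i = 4 (α = 4): (4−11)(4−12)(4−9)(4−5) = (−7)·(−8)·(−5)·(−1) = 280 ≡ 7, so v_4 = 7^{−1} = 2 (mod 13).
  i = 5 (α = 5): (5−11)(5−12)(5−9)(5−4) = (−6)·(−7)·(−4)·1 = −168 ≡ 1, so v_5 = 1^{−1} = 1 (mod 13).
  v = [2, 12, 9, 2, 1].
Step 2: syndromes of r = [0, 12, 2, 7, 8] (all sums mod 13).
  S_0 = Σ v_i r_i = 2·0 + 12·12 + 9·2 + 2·7 + 1·8 = 184 ≡ 2.
  S_1 = Σ v_i α_i r_i = 2·11·0 + 12·12·12 + 9·9·2 + 2·4·7 + 1·5·8 = 1986 ≡ 10.
  α_i^2 mod 13 = [4, 1, 3, 3, 12].
  S_2 = Σ v_i α_i^2 r_i = 2·4·0 + 12·1·12 + 9·3·2 + 2·3·7 + 1·12·8 = 336 ≡ 11.
  S = (2, 10, 11) ≠ 0, so r is not a codeword (an error is present).
Step 3: locate the error. For a single error e at position i, S_ℓ = v_i·e·α_i^ℓ, so α_err = S_1/S_0.
  S_0^{−1} = 2^{−1} = 7 (mod 13), so α_err = 10·7 = 70 ≡ 5 = α_5. Error position i = 5.
  Consistency check: S_2/S_1 = 11·4 = 44 ≡ 5 = α_err ✓ (single-error assumption holds).
Step 4: error magnitude e = S_0/v_5 = S_0·∏_{j≠5}(α_5 − α_j) = 2·1 = 2 ≡ 2 (mod 13).
Step 5: correct position 5: c_5 = r_5 − e = 8 − 2 ≡ 6 (mod 13). Hence c = [0, 12, 2, 7, 6].
  Check: interpolating c through the α_i gives m(x) = 11 + 12·x (degree < 2) with m(α_i) = c_i for every i, so c is indeed a codeword.


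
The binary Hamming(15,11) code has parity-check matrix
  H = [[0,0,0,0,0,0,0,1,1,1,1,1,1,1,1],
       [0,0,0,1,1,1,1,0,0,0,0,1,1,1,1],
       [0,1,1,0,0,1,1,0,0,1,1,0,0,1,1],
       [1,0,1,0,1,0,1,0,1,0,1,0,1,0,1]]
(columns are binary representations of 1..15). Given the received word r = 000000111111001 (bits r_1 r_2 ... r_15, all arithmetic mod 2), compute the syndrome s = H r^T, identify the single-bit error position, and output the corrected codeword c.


s = (0, 1, 0, 0)^T, error position = 4, corrected codeword c = 000100111111001

Compute s = H r^T mod 2 one row at a time:
  s_1 = 1 + 1 + 1 + 1 + 1 + 0 + 0 + 1 = 6 ≡ 0 (mod 2).
  s_2 = 0 + 0 + 0 + 1 + 1 + 0 + 0 + 1 = 3 ≡ 1 (mod 2).
  s_3 = 0 + 0 + 0 + 1 + 1 + 1 + 0 + 1 = 4 ≡ 0 (mod 2).
  s_4 = 0 + 0 + 0 + 1 + 1 + 1 + 0 + 1 = 4 ≡ 0 (mod 2).
s = (0, 1, 0, 0)^T — this equals column 4 of H (binary 0100), so error is at position 4.
Correct: flip bit 4 of r = 000000111111001 to get c = 000100111111001.


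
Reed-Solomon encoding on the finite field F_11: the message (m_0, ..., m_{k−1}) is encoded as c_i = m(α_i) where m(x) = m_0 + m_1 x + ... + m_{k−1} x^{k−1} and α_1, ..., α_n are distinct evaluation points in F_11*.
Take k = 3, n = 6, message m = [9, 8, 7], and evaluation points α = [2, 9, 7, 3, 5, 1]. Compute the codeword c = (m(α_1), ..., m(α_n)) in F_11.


c = [9, 10, 1, 8, 4, 2]

Message polynomial: m(x) = 9 + 8·x + 7·x^2 (mod 11).
For each evaluation point α_i, compute m(α_i) mod 11:
  α_1 = 2: Horner steps 7 → 0 → 9, so m(2) = 9.
  α_2 = 9: Horner steps 7 → 5 → 10, so m(9) = 10.
  α_3 = 7: Horner steps 7 → 2 → 1, so m(7) = 1.
  α_4 = 3: Horner steps 7 → 7 → 8, so m(3) = 8.
  α_5 = 5: Horner steps 7 → 10 → 4, so m(5) = 4.
  α_6 = 1: Horner steps 7 → 4 → 2, so m(1) = 2.
Codeword c = [9, 10, 1, 8, 4, 2] ∈ F_11^6.


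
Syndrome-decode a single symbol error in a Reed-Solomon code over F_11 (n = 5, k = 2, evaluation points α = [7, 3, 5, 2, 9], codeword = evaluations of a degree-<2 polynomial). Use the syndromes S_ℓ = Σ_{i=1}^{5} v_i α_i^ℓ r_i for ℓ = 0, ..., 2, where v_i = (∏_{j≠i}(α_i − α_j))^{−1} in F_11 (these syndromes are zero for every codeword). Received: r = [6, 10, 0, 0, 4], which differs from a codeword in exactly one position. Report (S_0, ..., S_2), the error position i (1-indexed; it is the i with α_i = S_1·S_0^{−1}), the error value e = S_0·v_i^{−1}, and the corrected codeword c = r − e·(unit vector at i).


S = (9, 1, 5), error at position 3, error magnitude e = 3, c = [6, 10, 8, 0, 4].

Step 1: column multipliers v_i = (∏_{j≠i}(α_i − α_j))^{−1} mod 11.
  i = 1 (α = 7): (7−3)(7−5)(7−2)(7−9) = 4·2·5·(−2) = −80 ≡ 8, so v_1 = 8^{−1} = 7 (mod 11).
  i = 2 (α = 3): (3−7)(3−5)(3−2)(3−9) = (−4)·(−2)·1·(−6) = −48 ≡ 7, so v_2 = 7^{−1} = 8 (mod 11).
  i = 3 (α = 5): (5−7)(5−3)(5−2)(5−9) = (−2)·2·3·(−4) = 48 ≡ 4, so v_3 = 4^{−1} = 3 (mod 11).
  i = 4 (α = 2): (2−7)(2−3)(2−5)(2−9) = (−5)·(−1)·(−3)·(−7) = 105 ≡ 6, so v_4 = 6^{−1} = 2 (mod 11).
  i = 5 (α = 9): (9−7)(9−3)(9−5)(9−2) = 2·6·4·7 = 336 ≡ 6, so v_5 = 6^{−1} = 2 (mod 11).
  v = [7, 8, 3, 2, 2].
Step 2: syndromes of r = [6, 10, 0, 0, 4] (all sums mod 11).
  S_0 = Σ v_i r_i = 7·6 + 8·10 + 3·0 + 2·0 + 2·4 = 130 ≡ 9.
  S_1 = Σ v_i α_i r_i = 7·7·6 + 8·3·10 + 3·5·0 + 2·2·0 + 2·9·4 = 606 ≡ 1.
  α_i^2 mod 11 = [5, 9, 3, 4, 4].
  S_2 = Σ v_i α_i^2 r_i = 7·5·6 + 8·9·10 + 3·3·0 + 2·4·0 + 2·4·4 = 962 ≡ 5.
  S = (9, 1, 5) ≠ 0, so r is not a codeword (an error is present).
Step 3: locate the error. For a single error e at position i, S_ℓ = v_i·e·α_i^ℓ, so α_err = S_1/S_0.
  S_0^{−1} = 9^{−1} = 5 (mod 11), so α_err = 1·5 = 5 ≡ 5 = α_3. Error position i = 3.
  Consistency check: S_2/S_1 = 5·1 = 5 ≡ 5 = α_err ✓ (single-error assumption holds).
Step 4: error magnitude e = S_0/v_3 = S_0·∏_{j≠3}(α_3 − α_j) = 9·4 = 36 ≡ 3 (mod 11).
Step 5: correct position 3: c_3 = r_3 − e = 0 − 3 ≡ 8 (mod 11). Hence c = [6, 10, 8, 0, 4].
  Check: interpolating c through the α_i gives m(x) = 2 + 10·x (degree < 2) with m(α_i) = c_i for every i, so c is indeed a codeword.
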